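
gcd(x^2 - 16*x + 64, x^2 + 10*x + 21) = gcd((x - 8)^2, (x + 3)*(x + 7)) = 1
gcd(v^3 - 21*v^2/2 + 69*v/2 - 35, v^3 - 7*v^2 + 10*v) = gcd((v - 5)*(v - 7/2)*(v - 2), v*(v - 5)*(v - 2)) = v^2 - 7*v + 10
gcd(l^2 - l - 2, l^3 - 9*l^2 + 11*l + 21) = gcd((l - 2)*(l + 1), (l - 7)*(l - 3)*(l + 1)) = l + 1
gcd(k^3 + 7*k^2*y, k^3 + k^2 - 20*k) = k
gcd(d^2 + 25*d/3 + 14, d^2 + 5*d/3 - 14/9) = d + 7/3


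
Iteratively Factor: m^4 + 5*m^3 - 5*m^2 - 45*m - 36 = (m - 3)*(m^3 + 8*m^2 + 19*m + 12) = (m - 3)*(m + 3)*(m^2 + 5*m + 4) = (m - 3)*(m + 1)*(m + 3)*(m + 4)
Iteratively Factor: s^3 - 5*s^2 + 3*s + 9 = (s + 1)*(s^2 - 6*s + 9) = (s - 3)*(s + 1)*(s - 3)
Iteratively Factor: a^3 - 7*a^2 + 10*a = (a - 2)*(a^2 - 5*a) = (a - 5)*(a - 2)*(a)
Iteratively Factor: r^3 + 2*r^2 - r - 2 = (r - 1)*(r^2 + 3*r + 2) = (r - 1)*(r + 2)*(r + 1)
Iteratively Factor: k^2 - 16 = (k + 4)*(k - 4)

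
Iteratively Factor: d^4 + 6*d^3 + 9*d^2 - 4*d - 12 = (d - 1)*(d^3 + 7*d^2 + 16*d + 12) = (d - 1)*(d + 3)*(d^2 + 4*d + 4) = (d - 1)*(d + 2)*(d + 3)*(d + 2)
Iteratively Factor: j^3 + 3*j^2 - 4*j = (j)*(j^2 + 3*j - 4) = j*(j - 1)*(j + 4)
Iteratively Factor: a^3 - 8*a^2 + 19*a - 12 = (a - 1)*(a^2 - 7*a + 12) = (a - 4)*(a - 1)*(a - 3)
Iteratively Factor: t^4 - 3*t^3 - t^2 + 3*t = (t + 1)*(t^3 - 4*t^2 + 3*t) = (t - 1)*(t + 1)*(t^2 - 3*t) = t*(t - 1)*(t + 1)*(t - 3)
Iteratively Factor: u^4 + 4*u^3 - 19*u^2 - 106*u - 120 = (u + 4)*(u^3 - 19*u - 30) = (u + 3)*(u + 4)*(u^2 - 3*u - 10) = (u + 2)*(u + 3)*(u + 4)*(u - 5)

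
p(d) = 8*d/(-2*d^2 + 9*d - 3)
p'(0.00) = -2.67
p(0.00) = 0.00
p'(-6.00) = 0.03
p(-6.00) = 0.37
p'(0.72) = -2.63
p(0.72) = 2.36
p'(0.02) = -3.02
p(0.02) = -0.06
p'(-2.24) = 0.05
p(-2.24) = 0.54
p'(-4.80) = 0.04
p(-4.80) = 0.42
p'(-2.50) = 0.05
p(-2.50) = 0.53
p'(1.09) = -0.25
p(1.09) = 1.97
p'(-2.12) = 0.05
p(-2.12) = 0.55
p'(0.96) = -0.64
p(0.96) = 2.02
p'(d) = 8*d*(4*d - 9)/(-2*d^2 + 9*d - 3)^2 + 8/(-2*d^2 + 9*d - 3)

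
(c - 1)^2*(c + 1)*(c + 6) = c^4 + 5*c^3 - 7*c^2 - 5*c + 6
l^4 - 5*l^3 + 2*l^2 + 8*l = l*(l - 4)*(l - 2)*(l + 1)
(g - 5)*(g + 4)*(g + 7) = g^3 + 6*g^2 - 27*g - 140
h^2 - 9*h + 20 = (h - 5)*(h - 4)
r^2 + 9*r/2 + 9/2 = (r + 3/2)*(r + 3)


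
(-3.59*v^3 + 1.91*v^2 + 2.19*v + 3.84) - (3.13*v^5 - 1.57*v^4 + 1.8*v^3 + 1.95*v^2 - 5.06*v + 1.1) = -3.13*v^5 + 1.57*v^4 - 5.39*v^3 - 0.04*v^2 + 7.25*v + 2.74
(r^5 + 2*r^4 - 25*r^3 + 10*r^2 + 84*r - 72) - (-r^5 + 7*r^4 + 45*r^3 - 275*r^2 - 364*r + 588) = 2*r^5 - 5*r^4 - 70*r^3 + 285*r^2 + 448*r - 660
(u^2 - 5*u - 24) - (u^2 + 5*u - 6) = -10*u - 18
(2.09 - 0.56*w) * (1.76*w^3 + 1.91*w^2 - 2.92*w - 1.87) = -0.9856*w^4 + 2.6088*w^3 + 5.6271*w^2 - 5.0556*w - 3.9083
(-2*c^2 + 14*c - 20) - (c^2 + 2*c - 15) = -3*c^2 + 12*c - 5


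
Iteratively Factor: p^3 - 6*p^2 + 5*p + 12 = (p - 4)*(p^2 - 2*p - 3) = (p - 4)*(p + 1)*(p - 3)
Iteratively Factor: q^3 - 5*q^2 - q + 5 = (q + 1)*(q^2 - 6*q + 5) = (q - 1)*(q + 1)*(q - 5)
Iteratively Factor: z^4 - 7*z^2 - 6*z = (z - 3)*(z^3 + 3*z^2 + 2*z) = (z - 3)*(z + 1)*(z^2 + 2*z) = (z - 3)*(z + 1)*(z + 2)*(z)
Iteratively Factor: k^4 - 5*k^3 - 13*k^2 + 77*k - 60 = (k + 4)*(k^3 - 9*k^2 + 23*k - 15) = (k - 1)*(k + 4)*(k^2 - 8*k + 15) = (k - 5)*(k - 1)*(k + 4)*(k - 3)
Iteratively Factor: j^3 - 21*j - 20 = (j - 5)*(j^2 + 5*j + 4) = (j - 5)*(j + 1)*(j + 4)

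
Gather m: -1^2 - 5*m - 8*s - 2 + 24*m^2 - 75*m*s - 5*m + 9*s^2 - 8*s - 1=24*m^2 + m*(-75*s - 10) + 9*s^2 - 16*s - 4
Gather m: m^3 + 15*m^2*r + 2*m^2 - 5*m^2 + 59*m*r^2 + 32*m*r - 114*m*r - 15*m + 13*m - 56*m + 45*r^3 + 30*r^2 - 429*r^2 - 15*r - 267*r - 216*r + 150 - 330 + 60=m^3 + m^2*(15*r - 3) + m*(59*r^2 - 82*r - 58) + 45*r^3 - 399*r^2 - 498*r - 120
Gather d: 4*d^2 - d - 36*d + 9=4*d^2 - 37*d + 9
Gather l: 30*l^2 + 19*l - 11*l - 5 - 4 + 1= 30*l^2 + 8*l - 8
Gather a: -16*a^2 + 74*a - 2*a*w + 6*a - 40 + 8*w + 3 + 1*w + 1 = -16*a^2 + a*(80 - 2*w) + 9*w - 36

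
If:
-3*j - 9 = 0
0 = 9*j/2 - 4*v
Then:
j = -3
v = -27/8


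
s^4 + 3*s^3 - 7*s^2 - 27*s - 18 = (s - 3)*(s + 1)*(s + 2)*(s + 3)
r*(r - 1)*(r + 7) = r^3 + 6*r^2 - 7*r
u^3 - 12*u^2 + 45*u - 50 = (u - 5)^2*(u - 2)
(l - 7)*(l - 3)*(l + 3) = l^3 - 7*l^2 - 9*l + 63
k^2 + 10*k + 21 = (k + 3)*(k + 7)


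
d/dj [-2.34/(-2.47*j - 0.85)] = -5.7798/(2.47*j + 0.85)^2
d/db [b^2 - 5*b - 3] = 2*b - 5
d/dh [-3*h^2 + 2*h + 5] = 2 - 6*h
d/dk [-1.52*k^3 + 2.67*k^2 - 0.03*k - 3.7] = -4.56*k^2 + 5.34*k - 0.03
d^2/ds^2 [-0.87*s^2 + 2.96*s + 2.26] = -1.74000000000000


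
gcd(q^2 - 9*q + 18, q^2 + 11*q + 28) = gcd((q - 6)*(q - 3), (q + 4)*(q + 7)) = 1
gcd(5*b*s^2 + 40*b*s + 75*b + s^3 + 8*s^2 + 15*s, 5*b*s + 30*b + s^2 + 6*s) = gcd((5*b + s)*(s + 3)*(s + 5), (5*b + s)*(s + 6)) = 5*b + s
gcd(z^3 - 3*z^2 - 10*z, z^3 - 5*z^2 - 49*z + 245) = z - 5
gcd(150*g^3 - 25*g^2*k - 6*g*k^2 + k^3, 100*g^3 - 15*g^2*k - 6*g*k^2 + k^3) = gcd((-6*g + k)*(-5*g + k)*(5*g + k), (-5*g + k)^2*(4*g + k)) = 5*g - k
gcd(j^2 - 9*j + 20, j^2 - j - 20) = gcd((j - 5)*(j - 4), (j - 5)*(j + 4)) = j - 5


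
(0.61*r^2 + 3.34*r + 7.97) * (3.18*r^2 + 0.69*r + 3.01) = 1.9398*r^4 + 11.0421*r^3 + 29.4853*r^2 + 15.5527*r + 23.9897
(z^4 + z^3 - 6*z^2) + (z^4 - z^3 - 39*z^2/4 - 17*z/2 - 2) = 2*z^4 - 63*z^2/4 - 17*z/2 - 2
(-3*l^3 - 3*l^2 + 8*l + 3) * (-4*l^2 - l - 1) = 12*l^5 + 15*l^4 - 26*l^3 - 17*l^2 - 11*l - 3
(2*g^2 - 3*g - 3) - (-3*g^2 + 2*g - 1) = 5*g^2 - 5*g - 2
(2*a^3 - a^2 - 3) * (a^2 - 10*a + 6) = 2*a^5 - 21*a^4 + 22*a^3 - 9*a^2 + 30*a - 18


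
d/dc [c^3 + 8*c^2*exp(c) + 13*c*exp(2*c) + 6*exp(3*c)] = 8*c^2*exp(c) + 3*c^2 + 26*c*exp(2*c) + 16*c*exp(c) + 18*exp(3*c) + 13*exp(2*c)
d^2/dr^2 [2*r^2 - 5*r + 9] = 4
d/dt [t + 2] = 1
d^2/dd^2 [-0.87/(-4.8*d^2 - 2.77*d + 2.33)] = (-40.0896*d^2 - 23.13504*d + 0.87*(9.6*d + 2.77)*(19.2*d + 5.54) + 19.46016)/(4.8*d^2 + 2.77*d - 2.33)^3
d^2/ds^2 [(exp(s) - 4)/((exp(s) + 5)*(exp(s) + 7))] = (exp(4*s) - 28*exp(3*s) - 354*exp(2*s) - 436*exp(s) + 2905)*exp(s)/(exp(6*s) + 36*exp(5*s) + 537*exp(4*s) + 4248*exp(3*s) + 18795*exp(2*s) + 44100*exp(s) + 42875)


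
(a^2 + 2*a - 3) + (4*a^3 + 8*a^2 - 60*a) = 4*a^3 + 9*a^2 - 58*a - 3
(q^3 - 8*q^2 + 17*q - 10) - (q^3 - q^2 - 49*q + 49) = -7*q^2 + 66*q - 59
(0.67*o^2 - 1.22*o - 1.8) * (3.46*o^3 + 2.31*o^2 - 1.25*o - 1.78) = 2.3182*o^5 - 2.6735*o^4 - 9.8837*o^3 - 3.8256*o^2 + 4.4216*o + 3.204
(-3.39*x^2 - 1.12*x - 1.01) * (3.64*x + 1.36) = -12.3396*x^3 - 8.6872*x^2 - 5.1996*x - 1.3736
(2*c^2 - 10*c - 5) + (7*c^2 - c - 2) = 9*c^2 - 11*c - 7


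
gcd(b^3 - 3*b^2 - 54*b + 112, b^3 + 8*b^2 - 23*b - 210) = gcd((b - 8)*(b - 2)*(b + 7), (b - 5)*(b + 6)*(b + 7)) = b + 7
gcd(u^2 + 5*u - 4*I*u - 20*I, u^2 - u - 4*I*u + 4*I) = u - 4*I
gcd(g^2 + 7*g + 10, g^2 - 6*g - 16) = g + 2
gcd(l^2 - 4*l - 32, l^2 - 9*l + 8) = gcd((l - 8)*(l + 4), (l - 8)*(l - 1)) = l - 8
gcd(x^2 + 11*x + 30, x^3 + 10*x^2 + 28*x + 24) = x + 6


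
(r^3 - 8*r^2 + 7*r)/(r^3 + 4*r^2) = (r^2 - 8*r + 7)/(r*(r + 4))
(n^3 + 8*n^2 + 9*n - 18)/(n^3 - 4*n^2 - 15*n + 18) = (n + 6)/(n - 6)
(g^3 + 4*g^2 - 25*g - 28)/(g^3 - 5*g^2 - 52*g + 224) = (g + 1)/(g - 8)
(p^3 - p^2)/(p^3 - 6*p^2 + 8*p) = p*(p - 1)/(p^2 - 6*p + 8)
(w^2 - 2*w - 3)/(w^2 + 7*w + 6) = (w - 3)/(w + 6)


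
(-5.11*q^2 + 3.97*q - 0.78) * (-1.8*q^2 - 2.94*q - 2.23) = 9.198*q^4 + 7.8774*q^3 + 1.1275*q^2 - 6.5599*q + 1.7394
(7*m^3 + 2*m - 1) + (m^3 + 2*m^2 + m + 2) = 8*m^3 + 2*m^2 + 3*m + 1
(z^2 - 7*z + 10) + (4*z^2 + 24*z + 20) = 5*z^2 + 17*z + 30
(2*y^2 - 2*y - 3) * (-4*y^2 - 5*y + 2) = -8*y^4 - 2*y^3 + 26*y^2 + 11*y - 6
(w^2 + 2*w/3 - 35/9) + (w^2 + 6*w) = 2*w^2 + 20*w/3 - 35/9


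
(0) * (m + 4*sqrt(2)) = 0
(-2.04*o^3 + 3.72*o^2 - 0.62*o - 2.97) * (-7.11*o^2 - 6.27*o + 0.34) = 14.5044*o^5 - 13.6584*o^4 - 19.6098*o^3 + 26.2689*o^2 + 18.4111*o - 1.0098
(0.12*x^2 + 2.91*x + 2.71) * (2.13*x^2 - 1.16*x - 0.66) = 0.2556*x^4 + 6.0591*x^3 + 2.3175*x^2 - 5.0642*x - 1.7886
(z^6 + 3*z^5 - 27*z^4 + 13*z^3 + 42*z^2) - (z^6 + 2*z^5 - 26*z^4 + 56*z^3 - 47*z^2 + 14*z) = z^5 - z^4 - 43*z^3 + 89*z^2 - 14*z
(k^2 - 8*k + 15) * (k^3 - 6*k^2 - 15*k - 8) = k^5 - 14*k^4 + 48*k^3 + 22*k^2 - 161*k - 120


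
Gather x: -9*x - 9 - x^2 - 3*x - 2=-x^2 - 12*x - 11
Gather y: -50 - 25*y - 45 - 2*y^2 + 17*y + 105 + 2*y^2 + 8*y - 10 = 0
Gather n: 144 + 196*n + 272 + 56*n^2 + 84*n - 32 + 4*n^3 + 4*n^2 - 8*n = 4*n^3 + 60*n^2 + 272*n + 384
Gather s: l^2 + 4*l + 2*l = l^2 + 6*l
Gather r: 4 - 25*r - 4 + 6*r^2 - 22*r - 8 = 6*r^2 - 47*r - 8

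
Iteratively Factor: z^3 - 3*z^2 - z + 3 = (z - 3)*(z^2 - 1) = (z - 3)*(z - 1)*(z + 1)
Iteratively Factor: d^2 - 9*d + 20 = (d - 4)*(d - 5)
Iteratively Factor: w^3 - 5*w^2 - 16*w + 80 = (w - 4)*(w^2 - w - 20) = (w - 5)*(w - 4)*(w + 4)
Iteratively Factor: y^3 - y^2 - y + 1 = (y - 1)*(y^2 - 1) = (y - 1)^2*(y + 1)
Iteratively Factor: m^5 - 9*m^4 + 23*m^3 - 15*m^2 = (m)*(m^4 - 9*m^3 + 23*m^2 - 15*m) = m*(m - 5)*(m^3 - 4*m^2 + 3*m) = m*(m - 5)*(m - 3)*(m^2 - m) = m*(m - 5)*(m - 3)*(m - 1)*(m)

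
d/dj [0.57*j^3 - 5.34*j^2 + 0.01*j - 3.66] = 1.71*j^2 - 10.68*j + 0.01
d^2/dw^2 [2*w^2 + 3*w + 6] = 4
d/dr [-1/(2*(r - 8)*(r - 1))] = (r - 9/2)/((r - 8)^2*(r - 1)^2)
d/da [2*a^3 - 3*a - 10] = 6*a^2 - 3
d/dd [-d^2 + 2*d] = 2 - 2*d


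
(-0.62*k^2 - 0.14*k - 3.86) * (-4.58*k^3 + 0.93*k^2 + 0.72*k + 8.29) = 2.8396*k^5 + 0.0646000000000001*k^4 + 17.1022*k^3 - 8.8304*k^2 - 3.9398*k - 31.9994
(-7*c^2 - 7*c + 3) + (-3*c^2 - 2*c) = -10*c^2 - 9*c + 3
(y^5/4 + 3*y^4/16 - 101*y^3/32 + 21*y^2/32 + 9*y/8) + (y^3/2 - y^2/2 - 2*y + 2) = y^5/4 + 3*y^4/16 - 85*y^3/32 + 5*y^2/32 - 7*y/8 + 2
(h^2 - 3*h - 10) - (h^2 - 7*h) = 4*h - 10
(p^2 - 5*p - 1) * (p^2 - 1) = p^4 - 5*p^3 - 2*p^2 + 5*p + 1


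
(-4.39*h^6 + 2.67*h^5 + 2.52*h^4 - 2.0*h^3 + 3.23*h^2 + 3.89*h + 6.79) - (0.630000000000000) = -4.39*h^6 + 2.67*h^5 + 2.52*h^4 - 2.0*h^3 + 3.23*h^2 + 3.89*h + 6.16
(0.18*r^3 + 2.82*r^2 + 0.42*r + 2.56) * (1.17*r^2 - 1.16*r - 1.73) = 0.2106*r^5 + 3.0906*r^4 - 3.0912*r^3 - 2.3706*r^2 - 3.6962*r - 4.4288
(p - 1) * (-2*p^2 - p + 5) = -2*p^3 + p^2 + 6*p - 5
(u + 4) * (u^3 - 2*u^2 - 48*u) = u^4 + 2*u^3 - 56*u^2 - 192*u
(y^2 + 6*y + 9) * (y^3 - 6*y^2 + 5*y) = y^5 - 22*y^3 - 24*y^2 + 45*y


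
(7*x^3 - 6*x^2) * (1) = 7*x^3 - 6*x^2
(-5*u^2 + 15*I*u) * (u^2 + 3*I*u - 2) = -5*u^4 - 35*u^2 - 30*I*u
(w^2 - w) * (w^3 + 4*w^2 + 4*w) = w^5 + 3*w^4 - 4*w^2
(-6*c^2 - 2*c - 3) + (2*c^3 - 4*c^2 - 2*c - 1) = 2*c^3 - 10*c^2 - 4*c - 4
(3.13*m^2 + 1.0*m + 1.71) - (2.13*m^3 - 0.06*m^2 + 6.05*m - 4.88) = -2.13*m^3 + 3.19*m^2 - 5.05*m + 6.59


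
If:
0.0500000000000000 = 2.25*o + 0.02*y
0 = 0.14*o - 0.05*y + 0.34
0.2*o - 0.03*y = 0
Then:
No Solution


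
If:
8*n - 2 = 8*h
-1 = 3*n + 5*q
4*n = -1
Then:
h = -1/2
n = -1/4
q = -1/20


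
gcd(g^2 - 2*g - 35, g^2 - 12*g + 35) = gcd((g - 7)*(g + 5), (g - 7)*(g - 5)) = g - 7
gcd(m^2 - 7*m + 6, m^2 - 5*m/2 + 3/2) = m - 1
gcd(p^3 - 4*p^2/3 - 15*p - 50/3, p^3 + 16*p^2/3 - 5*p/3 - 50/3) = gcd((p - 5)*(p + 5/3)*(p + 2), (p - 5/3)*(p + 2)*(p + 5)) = p + 2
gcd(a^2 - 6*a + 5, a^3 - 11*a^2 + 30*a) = a - 5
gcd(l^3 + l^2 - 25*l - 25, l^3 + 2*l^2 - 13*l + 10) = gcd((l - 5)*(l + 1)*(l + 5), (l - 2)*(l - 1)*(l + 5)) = l + 5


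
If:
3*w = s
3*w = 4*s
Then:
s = 0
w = 0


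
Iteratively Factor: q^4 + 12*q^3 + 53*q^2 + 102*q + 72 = (q + 2)*(q^3 + 10*q^2 + 33*q + 36) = (q + 2)*(q + 3)*(q^2 + 7*q + 12) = (q + 2)*(q + 3)*(q + 4)*(q + 3)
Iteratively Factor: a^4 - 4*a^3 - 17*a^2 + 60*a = (a - 5)*(a^3 + a^2 - 12*a) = a*(a - 5)*(a^2 + a - 12) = a*(a - 5)*(a + 4)*(a - 3)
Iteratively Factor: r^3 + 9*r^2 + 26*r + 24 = (r + 2)*(r^2 + 7*r + 12) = (r + 2)*(r + 3)*(r + 4)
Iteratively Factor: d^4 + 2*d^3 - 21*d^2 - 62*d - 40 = (d + 1)*(d^3 + d^2 - 22*d - 40) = (d + 1)*(d + 4)*(d^2 - 3*d - 10) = (d + 1)*(d + 2)*(d + 4)*(d - 5)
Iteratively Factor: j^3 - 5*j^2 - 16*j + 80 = (j - 5)*(j^2 - 16) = (j - 5)*(j + 4)*(j - 4)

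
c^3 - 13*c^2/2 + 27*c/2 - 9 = (c - 3)*(c - 2)*(c - 3/2)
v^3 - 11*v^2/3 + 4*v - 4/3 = (v - 2)*(v - 1)*(v - 2/3)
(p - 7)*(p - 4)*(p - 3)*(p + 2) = p^4 - 12*p^3 + 33*p^2 + 38*p - 168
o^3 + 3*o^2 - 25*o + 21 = (o - 3)*(o - 1)*(o + 7)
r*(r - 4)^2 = r^3 - 8*r^2 + 16*r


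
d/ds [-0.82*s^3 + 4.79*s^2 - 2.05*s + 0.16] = -2.46*s^2 + 9.58*s - 2.05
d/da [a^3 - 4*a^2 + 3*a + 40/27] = 3*a^2 - 8*a + 3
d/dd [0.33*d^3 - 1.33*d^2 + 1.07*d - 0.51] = 0.99*d^2 - 2.66*d + 1.07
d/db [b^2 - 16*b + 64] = 2*b - 16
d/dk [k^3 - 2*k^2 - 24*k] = 3*k^2 - 4*k - 24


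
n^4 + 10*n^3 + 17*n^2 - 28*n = n*(n - 1)*(n + 4)*(n + 7)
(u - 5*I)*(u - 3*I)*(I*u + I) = I*u^3 + 8*u^2 + I*u^2 + 8*u - 15*I*u - 15*I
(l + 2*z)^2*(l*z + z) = l^3*z + 4*l^2*z^2 + l^2*z + 4*l*z^3 + 4*l*z^2 + 4*z^3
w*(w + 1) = w^2 + w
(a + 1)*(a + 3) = a^2 + 4*a + 3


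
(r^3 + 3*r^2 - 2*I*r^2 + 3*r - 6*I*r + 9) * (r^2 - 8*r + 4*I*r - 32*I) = r^5 - 5*r^4 + 2*I*r^4 - 13*r^3 - 10*I*r^3 - 55*r^2 - 36*I*r^2 - 264*r - 60*I*r - 288*I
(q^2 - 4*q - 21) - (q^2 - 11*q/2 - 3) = 3*q/2 - 18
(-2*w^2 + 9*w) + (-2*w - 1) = -2*w^2 + 7*w - 1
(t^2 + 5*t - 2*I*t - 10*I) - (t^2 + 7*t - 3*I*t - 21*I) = -2*t + I*t + 11*I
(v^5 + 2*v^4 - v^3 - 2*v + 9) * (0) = 0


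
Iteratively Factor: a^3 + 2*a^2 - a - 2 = (a + 2)*(a^2 - 1) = (a + 1)*(a + 2)*(a - 1)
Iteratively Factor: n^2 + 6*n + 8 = (n + 4)*(n + 2)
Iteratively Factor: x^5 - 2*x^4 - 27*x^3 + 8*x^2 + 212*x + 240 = (x + 2)*(x^4 - 4*x^3 - 19*x^2 + 46*x + 120) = (x + 2)*(x + 3)*(x^3 - 7*x^2 + 2*x + 40) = (x - 5)*(x + 2)*(x + 3)*(x^2 - 2*x - 8) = (x - 5)*(x - 4)*(x + 2)*(x + 3)*(x + 2)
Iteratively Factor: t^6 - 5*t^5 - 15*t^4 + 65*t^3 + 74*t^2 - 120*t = (t - 5)*(t^5 - 15*t^3 - 10*t^2 + 24*t) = (t - 5)*(t - 1)*(t^4 + t^3 - 14*t^2 - 24*t) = (t - 5)*(t - 4)*(t - 1)*(t^3 + 5*t^2 + 6*t) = (t - 5)*(t - 4)*(t - 1)*(t + 2)*(t^2 + 3*t) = (t - 5)*(t - 4)*(t - 1)*(t + 2)*(t + 3)*(t)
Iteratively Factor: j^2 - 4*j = (j - 4)*(j)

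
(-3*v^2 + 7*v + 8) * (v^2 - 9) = -3*v^4 + 7*v^3 + 35*v^2 - 63*v - 72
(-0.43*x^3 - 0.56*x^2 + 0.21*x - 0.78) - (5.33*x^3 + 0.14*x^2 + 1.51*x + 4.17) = -5.76*x^3 - 0.7*x^2 - 1.3*x - 4.95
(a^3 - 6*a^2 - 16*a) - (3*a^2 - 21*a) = a^3 - 9*a^2 + 5*a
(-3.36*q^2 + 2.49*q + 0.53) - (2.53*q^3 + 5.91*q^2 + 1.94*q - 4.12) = -2.53*q^3 - 9.27*q^2 + 0.55*q + 4.65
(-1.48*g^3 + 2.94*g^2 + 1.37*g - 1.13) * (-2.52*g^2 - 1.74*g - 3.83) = 3.7296*g^5 - 4.8336*g^4 - 2.8996*g^3 - 10.7964*g^2 - 3.2809*g + 4.3279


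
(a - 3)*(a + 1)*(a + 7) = a^3 + 5*a^2 - 17*a - 21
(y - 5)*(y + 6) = y^2 + y - 30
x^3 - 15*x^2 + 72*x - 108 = (x - 6)^2*(x - 3)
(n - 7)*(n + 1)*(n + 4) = n^3 - 2*n^2 - 31*n - 28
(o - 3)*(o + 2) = o^2 - o - 6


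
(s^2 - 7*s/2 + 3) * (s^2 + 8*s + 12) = s^4 + 9*s^3/2 - 13*s^2 - 18*s + 36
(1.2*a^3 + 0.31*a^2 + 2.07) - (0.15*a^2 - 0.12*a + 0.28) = 1.2*a^3 + 0.16*a^2 + 0.12*a + 1.79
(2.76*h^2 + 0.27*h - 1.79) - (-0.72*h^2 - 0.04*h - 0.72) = 3.48*h^2 + 0.31*h - 1.07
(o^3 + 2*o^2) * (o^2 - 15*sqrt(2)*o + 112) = o^5 - 15*sqrt(2)*o^4 + 2*o^4 - 30*sqrt(2)*o^3 + 112*o^3 + 224*o^2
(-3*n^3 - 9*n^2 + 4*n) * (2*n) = -6*n^4 - 18*n^3 + 8*n^2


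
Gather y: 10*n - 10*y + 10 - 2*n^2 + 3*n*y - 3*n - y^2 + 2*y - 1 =-2*n^2 + 7*n - y^2 + y*(3*n - 8) + 9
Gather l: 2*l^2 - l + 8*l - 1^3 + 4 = 2*l^2 + 7*l + 3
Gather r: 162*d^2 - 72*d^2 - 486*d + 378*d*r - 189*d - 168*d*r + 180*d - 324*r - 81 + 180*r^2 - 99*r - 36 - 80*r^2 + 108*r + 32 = 90*d^2 - 495*d + 100*r^2 + r*(210*d - 315) - 85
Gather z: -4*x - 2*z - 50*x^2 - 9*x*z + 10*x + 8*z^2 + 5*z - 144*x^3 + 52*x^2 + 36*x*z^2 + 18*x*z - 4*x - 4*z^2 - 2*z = -144*x^3 + 2*x^2 + 2*x + z^2*(36*x + 4) + z*(9*x + 1)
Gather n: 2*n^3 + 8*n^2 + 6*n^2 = 2*n^3 + 14*n^2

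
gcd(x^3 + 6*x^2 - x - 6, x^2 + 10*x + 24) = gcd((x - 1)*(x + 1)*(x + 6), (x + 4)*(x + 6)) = x + 6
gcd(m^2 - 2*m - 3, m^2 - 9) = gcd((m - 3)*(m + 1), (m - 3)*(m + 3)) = m - 3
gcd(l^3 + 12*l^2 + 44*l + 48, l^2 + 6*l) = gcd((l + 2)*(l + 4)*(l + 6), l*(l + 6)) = l + 6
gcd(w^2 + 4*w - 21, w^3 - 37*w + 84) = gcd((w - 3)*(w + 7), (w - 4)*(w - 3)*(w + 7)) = w^2 + 4*w - 21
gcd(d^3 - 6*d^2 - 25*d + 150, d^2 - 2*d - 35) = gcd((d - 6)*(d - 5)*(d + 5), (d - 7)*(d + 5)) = d + 5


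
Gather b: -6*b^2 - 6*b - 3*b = -6*b^2 - 9*b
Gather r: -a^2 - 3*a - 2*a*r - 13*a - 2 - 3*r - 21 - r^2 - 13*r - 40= -a^2 - 16*a - r^2 + r*(-2*a - 16) - 63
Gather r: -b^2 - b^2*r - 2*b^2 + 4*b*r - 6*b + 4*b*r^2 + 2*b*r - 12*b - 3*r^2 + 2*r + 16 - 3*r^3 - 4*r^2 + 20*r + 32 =-3*b^2 - 18*b - 3*r^3 + r^2*(4*b - 7) + r*(-b^2 + 6*b + 22) + 48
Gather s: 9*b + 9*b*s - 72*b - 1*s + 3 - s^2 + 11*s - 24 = -63*b - s^2 + s*(9*b + 10) - 21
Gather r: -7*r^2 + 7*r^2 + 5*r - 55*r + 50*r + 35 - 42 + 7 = 0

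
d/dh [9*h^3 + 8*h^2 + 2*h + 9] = 27*h^2 + 16*h + 2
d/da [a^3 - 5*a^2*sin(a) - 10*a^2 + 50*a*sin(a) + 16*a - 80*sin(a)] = -5*a^2*cos(a) + 3*a^2 - 10*a*sin(a) + 50*a*cos(a) - 20*a + 50*sin(a) - 80*cos(a) + 16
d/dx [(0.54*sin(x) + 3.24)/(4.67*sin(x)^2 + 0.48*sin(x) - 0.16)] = (-30.2616*sin(x) + 1.2609*cos(2*x) - 2.9025)*cos(x)/(4.67*sin(x)^2 + 0.48*sin(x) - 0.16)^2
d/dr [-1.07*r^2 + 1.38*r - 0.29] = 1.38 - 2.14*r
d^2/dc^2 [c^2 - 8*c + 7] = 2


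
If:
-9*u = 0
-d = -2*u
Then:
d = 0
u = 0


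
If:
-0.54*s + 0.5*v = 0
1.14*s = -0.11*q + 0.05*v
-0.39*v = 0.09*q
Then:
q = 0.00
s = 0.00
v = 0.00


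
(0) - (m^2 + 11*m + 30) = -m^2 - 11*m - 30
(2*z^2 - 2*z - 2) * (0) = 0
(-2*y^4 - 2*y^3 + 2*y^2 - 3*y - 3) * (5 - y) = 2*y^5 - 8*y^4 - 12*y^3 + 13*y^2 - 12*y - 15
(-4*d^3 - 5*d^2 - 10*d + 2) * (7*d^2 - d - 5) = -28*d^5 - 31*d^4 - 45*d^3 + 49*d^2 + 48*d - 10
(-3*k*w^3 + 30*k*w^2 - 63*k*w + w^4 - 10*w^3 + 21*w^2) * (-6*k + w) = 18*k^2*w^3 - 180*k^2*w^2 + 378*k^2*w - 9*k*w^4 + 90*k*w^3 - 189*k*w^2 + w^5 - 10*w^4 + 21*w^3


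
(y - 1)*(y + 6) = y^2 + 5*y - 6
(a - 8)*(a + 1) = a^2 - 7*a - 8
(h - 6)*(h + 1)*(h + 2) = h^3 - 3*h^2 - 16*h - 12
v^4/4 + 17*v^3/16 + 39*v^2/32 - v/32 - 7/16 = (v/4 + 1/4)*(v - 1/2)*(v + 7/4)*(v + 2)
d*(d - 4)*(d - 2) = d^3 - 6*d^2 + 8*d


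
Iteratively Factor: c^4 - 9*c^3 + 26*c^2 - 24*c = (c - 3)*(c^3 - 6*c^2 + 8*c) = (c - 4)*(c - 3)*(c^2 - 2*c) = (c - 4)*(c - 3)*(c - 2)*(c)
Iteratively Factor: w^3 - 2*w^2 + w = (w - 1)*(w^2 - w) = w*(w - 1)*(w - 1)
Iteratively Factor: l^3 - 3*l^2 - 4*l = (l + 1)*(l^2 - 4*l) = (l - 4)*(l + 1)*(l)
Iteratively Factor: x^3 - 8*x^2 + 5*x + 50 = (x - 5)*(x^2 - 3*x - 10) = (x - 5)^2*(x + 2)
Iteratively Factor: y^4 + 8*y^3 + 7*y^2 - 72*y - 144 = (y + 4)*(y^3 + 4*y^2 - 9*y - 36) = (y + 4)^2*(y^2 - 9) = (y + 3)*(y + 4)^2*(y - 3)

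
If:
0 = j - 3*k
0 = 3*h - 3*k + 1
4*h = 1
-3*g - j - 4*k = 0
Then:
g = -49/36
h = 1/4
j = 7/4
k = 7/12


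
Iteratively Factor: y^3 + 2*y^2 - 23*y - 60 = (y - 5)*(y^2 + 7*y + 12) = (y - 5)*(y + 3)*(y + 4)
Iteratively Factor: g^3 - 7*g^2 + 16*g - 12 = (g - 2)*(g^2 - 5*g + 6) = (g - 3)*(g - 2)*(g - 2)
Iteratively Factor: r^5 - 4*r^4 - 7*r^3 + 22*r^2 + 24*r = (r + 1)*(r^4 - 5*r^3 - 2*r^2 + 24*r) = (r - 4)*(r + 1)*(r^3 - r^2 - 6*r) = (r - 4)*(r - 3)*(r + 1)*(r^2 + 2*r) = (r - 4)*(r - 3)*(r + 1)*(r + 2)*(r)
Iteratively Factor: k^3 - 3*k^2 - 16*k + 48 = (k + 4)*(k^2 - 7*k + 12) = (k - 4)*(k + 4)*(k - 3)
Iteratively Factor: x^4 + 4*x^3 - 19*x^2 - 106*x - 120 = (x + 3)*(x^3 + x^2 - 22*x - 40) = (x + 3)*(x + 4)*(x^2 - 3*x - 10) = (x + 2)*(x + 3)*(x + 4)*(x - 5)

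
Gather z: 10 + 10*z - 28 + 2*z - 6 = 12*z - 24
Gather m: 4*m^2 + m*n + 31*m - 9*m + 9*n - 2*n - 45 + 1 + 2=4*m^2 + m*(n + 22) + 7*n - 42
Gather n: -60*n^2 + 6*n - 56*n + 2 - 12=-60*n^2 - 50*n - 10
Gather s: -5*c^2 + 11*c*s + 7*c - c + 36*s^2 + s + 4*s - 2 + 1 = -5*c^2 + 6*c + 36*s^2 + s*(11*c + 5) - 1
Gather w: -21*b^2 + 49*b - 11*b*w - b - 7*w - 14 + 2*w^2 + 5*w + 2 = -21*b^2 + 48*b + 2*w^2 + w*(-11*b - 2) - 12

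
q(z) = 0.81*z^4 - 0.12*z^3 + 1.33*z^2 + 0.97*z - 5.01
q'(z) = 3.24*z^3 - 0.36*z^2 + 2.66*z + 0.97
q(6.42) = 1400.30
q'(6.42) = 860.54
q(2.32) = 26.37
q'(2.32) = 45.66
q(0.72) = -3.45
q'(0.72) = 3.91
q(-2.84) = 58.40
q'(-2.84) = -83.70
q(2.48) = 34.39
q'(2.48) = 54.77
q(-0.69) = -4.82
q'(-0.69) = -2.10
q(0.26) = -4.67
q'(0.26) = 1.69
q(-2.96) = 69.06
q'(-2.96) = -94.09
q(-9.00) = 5495.88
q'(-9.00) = -2414.09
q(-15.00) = 41690.94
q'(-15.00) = -11054.93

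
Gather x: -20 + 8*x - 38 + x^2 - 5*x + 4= x^2 + 3*x - 54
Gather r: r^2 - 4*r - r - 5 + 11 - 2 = r^2 - 5*r + 4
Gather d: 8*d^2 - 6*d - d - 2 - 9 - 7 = 8*d^2 - 7*d - 18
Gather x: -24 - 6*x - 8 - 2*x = -8*x - 32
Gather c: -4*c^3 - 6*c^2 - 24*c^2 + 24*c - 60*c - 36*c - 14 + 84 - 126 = -4*c^3 - 30*c^2 - 72*c - 56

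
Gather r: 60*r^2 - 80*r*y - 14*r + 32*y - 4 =60*r^2 + r*(-80*y - 14) + 32*y - 4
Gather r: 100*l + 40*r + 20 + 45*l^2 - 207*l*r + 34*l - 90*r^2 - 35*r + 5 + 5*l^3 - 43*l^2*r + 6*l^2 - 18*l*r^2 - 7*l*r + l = 5*l^3 + 51*l^2 + 135*l + r^2*(-18*l - 90) + r*(-43*l^2 - 214*l + 5) + 25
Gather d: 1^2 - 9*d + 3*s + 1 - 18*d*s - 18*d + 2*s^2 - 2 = d*(-18*s - 27) + 2*s^2 + 3*s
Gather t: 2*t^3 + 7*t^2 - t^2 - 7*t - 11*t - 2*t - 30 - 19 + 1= 2*t^3 + 6*t^2 - 20*t - 48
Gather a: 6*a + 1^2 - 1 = 6*a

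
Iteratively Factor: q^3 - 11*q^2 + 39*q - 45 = (q - 3)*(q^2 - 8*q + 15) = (q - 5)*(q - 3)*(q - 3)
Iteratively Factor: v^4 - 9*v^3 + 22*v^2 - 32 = (v - 4)*(v^3 - 5*v^2 + 2*v + 8) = (v - 4)^2*(v^2 - v - 2) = (v - 4)^2*(v + 1)*(v - 2)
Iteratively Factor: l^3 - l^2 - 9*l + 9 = (l - 1)*(l^2 - 9) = (l - 1)*(l + 3)*(l - 3)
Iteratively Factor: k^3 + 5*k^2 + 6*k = (k + 2)*(k^2 + 3*k) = k*(k + 2)*(k + 3)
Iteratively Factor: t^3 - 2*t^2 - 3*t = (t + 1)*(t^2 - 3*t) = (t - 3)*(t + 1)*(t)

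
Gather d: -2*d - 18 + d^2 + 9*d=d^2 + 7*d - 18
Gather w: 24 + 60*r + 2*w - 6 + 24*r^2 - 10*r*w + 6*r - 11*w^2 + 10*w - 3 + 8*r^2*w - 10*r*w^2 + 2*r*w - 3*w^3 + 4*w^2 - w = 24*r^2 + 66*r - 3*w^3 + w^2*(-10*r - 7) + w*(8*r^2 - 8*r + 11) + 15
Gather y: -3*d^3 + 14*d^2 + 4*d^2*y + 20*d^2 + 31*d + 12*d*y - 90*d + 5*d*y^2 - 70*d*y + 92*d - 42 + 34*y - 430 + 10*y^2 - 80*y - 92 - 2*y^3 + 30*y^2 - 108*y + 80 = -3*d^3 + 34*d^2 + 33*d - 2*y^3 + y^2*(5*d + 40) + y*(4*d^2 - 58*d - 154) - 484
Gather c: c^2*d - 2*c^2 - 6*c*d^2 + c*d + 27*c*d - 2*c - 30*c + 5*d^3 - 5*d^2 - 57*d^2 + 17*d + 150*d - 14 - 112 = c^2*(d - 2) + c*(-6*d^2 + 28*d - 32) + 5*d^3 - 62*d^2 + 167*d - 126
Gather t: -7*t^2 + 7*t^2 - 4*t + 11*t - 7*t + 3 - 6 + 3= 0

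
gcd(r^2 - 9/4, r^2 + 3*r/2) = r + 3/2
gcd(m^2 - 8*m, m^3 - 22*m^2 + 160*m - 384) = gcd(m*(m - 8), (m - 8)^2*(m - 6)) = m - 8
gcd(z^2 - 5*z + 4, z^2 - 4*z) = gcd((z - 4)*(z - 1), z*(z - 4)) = z - 4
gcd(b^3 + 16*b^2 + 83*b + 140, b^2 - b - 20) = b + 4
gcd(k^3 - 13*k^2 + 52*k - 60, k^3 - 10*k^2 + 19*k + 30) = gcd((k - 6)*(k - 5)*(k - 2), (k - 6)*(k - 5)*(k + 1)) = k^2 - 11*k + 30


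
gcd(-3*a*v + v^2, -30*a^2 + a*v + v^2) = 1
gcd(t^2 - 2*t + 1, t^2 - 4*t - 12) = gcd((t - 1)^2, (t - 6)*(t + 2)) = 1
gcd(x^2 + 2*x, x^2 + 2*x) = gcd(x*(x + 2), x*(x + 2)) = x^2 + 2*x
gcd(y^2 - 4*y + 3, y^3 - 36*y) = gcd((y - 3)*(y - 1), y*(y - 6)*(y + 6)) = 1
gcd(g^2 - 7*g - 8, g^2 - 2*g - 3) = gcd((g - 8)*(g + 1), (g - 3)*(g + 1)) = g + 1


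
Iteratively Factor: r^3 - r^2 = (r)*(r^2 - r) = r*(r - 1)*(r)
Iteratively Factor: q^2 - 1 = (q - 1)*(q + 1)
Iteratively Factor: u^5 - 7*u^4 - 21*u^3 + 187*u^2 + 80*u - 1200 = (u - 5)*(u^4 - 2*u^3 - 31*u^2 + 32*u + 240) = (u - 5)*(u - 4)*(u^3 + 2*u^2 - 23*u - 60) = (u - 5)^2*(u - 4)*(u^2 + 7*u + 12) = (u - 5)^2*(u - 4)*(u + 4)*(u + 3)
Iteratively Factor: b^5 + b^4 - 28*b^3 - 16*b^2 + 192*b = (b + 4)*(b^4 - 3*b^3 - 16*b^2 + 48*b) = (b - 3)*(b + 4)*(b^3 - 16*b) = (b - 3)*(b + 4)^2*(b^2 - 4*b) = (b - 4)*(b - 3)*(b + 4)^2*(b)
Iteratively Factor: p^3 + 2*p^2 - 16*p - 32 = (p + 2)*(p^2 - 16) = (p - 4)*(p + 2)*(p + 4)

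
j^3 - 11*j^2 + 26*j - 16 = (j - 8)*(j - 2)*(j - 1)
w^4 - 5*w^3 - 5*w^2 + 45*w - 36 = (w - 4)*(w - 3)*(w - 1)*(w + 3)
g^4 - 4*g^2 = g^2*(g - 2)*(g + 2)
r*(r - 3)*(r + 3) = r^3 - 9*r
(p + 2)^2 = p^2 + 4*p + 4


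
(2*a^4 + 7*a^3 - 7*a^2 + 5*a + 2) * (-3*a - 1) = -6*a^5 - 23*a^4 + 14*a^3 - 8*a^2 - 11*a - 2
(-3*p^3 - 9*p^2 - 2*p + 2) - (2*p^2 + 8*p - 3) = -3*p^3 - 11*p^2 - 10*p + 5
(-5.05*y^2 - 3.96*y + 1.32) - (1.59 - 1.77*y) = -5.05*y^2 - 2.19*y - 0.27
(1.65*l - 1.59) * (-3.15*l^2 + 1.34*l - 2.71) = -5.1975*l^3 + 7.2195*l^2 - 6.6021*l + 4.3089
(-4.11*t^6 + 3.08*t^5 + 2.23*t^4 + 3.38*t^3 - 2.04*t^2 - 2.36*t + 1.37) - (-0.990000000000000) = -4.11*t^6 + 3.08*t^5 + 2.23*t^4 + 3.38*t^3 - 2.04*t^2 - 2.36*t + 2.36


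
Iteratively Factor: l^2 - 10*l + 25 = (l - 5)*(l - 5)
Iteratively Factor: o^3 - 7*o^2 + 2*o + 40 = (o - 4)*(o^2 - 3*o - 10) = (o - 5)*(o - 4)*(o + 2)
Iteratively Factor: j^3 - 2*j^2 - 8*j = (j)*(j^2 - 2*j - 8) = j*(j - 4)*(j + 2)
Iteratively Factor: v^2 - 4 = (v + 2)*(v - 2)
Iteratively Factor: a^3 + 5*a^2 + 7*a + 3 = (a + 3)*(a^2 + 2*a + 1) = (a + 1)*(a + 3)*(a + 1)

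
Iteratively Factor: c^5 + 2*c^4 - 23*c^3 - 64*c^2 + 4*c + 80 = (c - 5)*(c^4 + 7*c^3 + 12*c^2 - 4*c - 16) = (c - 5)*(c + 2)*(c^3 + 5*c^2 + 2*c - 8) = (c - 5)*(c + 2)^2*(c^2 + 3*c - 4) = (c - 5)*(c + 2)^2*(c + 4)*(c - 1)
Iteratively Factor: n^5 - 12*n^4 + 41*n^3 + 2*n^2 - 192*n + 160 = (n - 4)*(n^4 - 8*n^3 + 9*n^2 + 38*n - 40) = (n - 4)^2*(n^3 - 4*n^2 - 7*n + 10) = (n - 4)^2*(n + 2)*(n^2 - 6*n + 5) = (n - 4)^2*(n - 1)*(n + 2)*(n - 5)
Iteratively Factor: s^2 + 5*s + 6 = (s + 3)*(s + 2)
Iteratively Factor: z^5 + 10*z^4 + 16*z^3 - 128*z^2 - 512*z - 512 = (z + 2)*(z^4 + 8*z^3 - 128*z - 256) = (z - 4)*(z + 2)*(z^3 + 12*z^2 + 48*z + 64) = (z - 4)*(z + 2)*(z + 4)*(z^2 + 8*z + 16) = (z - 4)*(z + 2)*(z + 4)^2*(z + 4)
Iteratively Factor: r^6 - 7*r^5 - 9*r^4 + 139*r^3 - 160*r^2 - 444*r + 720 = (r - 5)*(r^5 - 2*r^4 - 19*r^3 + 44*r^2 + 60*r - 144) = (r - 5)*(r + 2)*(r^4 - 4*r^3 - 11*r^2 + 66*r - 72) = (r - 5)*(r + 2)*(r + 4)*(r^3 - 8*r^2 + 21*r - 18) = (r - 5)*(r - 3)*(r + 2)*(r + 4)*(r^2 - 5*r + 6) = (r - 5)*(r - 3)*(r - 2)*(r + 2)*(r + 4)*(r - 3)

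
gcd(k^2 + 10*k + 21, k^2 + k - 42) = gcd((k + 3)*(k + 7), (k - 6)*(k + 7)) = k + 7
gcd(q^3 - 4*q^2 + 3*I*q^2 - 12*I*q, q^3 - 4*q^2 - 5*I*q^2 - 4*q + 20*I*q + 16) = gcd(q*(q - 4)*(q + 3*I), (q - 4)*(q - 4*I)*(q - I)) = q - 4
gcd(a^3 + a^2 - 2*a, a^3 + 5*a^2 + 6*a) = a^2 + 2*a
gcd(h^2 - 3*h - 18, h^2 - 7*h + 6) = h - 6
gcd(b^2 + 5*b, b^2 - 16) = 1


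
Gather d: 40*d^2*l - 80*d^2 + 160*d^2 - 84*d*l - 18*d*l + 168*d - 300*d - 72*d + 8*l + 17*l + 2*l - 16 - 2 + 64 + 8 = d^2*(40*l + 80) + d*(-102*l - 204) + 27*l + 54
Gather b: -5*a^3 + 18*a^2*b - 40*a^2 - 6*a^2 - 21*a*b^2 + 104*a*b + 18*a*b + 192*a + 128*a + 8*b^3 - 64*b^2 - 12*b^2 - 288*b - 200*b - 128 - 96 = -5*a^3 - 46*a^2 + 320*a + 8*b^3 + b^2*(-21*a - 76) + b*(18*a^2 + 122*a - 488) - 224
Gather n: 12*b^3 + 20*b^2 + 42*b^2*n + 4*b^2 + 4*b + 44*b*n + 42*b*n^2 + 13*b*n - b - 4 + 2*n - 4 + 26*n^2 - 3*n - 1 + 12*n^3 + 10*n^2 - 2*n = 12*b^3 + 24*b^2 + 3*b + 12*n^3 + n^2*(42*b + 36) + n*(42*b^2 + 57*b - 3) - 9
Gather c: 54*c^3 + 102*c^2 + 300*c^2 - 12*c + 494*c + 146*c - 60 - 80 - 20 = 54*c^3 + 402*c^2 + 628*c - 160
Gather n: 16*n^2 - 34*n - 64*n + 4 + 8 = 16*n^2 - 98*n + 12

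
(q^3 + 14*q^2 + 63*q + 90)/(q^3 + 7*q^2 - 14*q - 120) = (q + 3)/(q - 4)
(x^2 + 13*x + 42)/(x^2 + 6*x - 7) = (x + 6)/(x - 1)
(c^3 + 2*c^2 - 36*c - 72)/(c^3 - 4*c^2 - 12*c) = (c + 6)/c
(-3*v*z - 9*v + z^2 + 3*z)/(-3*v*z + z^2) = (z + 3)/z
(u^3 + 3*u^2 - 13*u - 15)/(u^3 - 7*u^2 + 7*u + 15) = (u + 5)/(u - 5)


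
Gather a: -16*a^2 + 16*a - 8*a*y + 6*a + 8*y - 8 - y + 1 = -16*a^2 + a*(22 - 8*y) + 7*y - 7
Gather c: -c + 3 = 3 - c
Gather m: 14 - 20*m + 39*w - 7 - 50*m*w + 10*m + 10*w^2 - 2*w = m*(-50*w - 10) + 10*w^2 + 37*w + 7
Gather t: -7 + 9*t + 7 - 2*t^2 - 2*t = -2*t^2 + 7*t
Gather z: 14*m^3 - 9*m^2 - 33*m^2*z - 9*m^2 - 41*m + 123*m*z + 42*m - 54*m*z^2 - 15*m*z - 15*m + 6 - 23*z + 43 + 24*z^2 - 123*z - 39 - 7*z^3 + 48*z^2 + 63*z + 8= 14*m^3 - 18*m^2 - 14*m - 7*z^3 + z^2*(72 - 54*m) + z*(-33*m^2 + 108*m - 83) + 18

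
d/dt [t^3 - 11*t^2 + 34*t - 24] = 3*t^2 - 22*t + 34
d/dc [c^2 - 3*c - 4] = 2*c - 3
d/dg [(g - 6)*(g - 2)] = 2*g - 8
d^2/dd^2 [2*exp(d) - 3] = 2*exp(d)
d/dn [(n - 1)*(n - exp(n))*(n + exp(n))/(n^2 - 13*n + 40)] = (n^4 - 2*n^3*exp(2*n) - 26*n^3 + 29*n^2*exp(2*n) + 133*n^2 - 108*n*exp(2*n) - 80*n + 53*exp(2*n))/(n^4 - 26*n^3 + 249*n^2 - 1040*n + 1600)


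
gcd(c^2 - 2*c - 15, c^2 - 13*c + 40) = c - 5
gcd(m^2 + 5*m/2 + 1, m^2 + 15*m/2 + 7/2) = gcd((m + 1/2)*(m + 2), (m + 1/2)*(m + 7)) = m + 1/2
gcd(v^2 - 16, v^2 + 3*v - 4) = v + 4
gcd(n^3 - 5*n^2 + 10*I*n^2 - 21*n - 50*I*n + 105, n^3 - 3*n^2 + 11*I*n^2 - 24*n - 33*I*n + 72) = n + 3*I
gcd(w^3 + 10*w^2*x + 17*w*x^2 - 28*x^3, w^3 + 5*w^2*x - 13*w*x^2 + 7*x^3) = -w^2 - 6*w*x + 7*x^2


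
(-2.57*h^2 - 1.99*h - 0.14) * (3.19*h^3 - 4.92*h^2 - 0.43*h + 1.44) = -8.1983*h^5 + 6.2963*h^4 + 10.4493*h^3 - 2.1563*h^2 - 2.8054*h - 0.2016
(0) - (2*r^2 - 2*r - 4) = -2*r^2 + 2*r + 4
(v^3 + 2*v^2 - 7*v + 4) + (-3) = v^3 + 2*v^2 - 7*v + 1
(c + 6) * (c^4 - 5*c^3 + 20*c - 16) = c^5 + c^4 - 30*c^3 + 20*c^2 + 104*c - 96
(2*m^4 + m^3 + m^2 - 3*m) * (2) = 4*m^4 + 2*m^3 + 2*m^2 - 6*m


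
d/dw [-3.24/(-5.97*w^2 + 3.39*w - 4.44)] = (10.9836 - 38.6856*w)/(5.97*w^2 - 3.39*w + 4.44)^2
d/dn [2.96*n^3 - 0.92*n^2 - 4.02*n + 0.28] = 8.88*n^2 - 1.84*n - 4.02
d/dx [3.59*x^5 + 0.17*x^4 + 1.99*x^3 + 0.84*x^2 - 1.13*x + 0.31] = 17.95*x^4 + 0.68*x^3 + 5.97*x^2 + 1.68*x - 1.13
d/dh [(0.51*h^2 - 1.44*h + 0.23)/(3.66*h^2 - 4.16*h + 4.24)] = (3.1488*h^2 + 2.6412*h - 5.1488)/(13.3956*h^4 - 30.4512*h^3 + 48.3424*h^2 - 35.2768*h + 17.9776)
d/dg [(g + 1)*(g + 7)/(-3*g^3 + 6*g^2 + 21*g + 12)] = (g^2 + 14*g - 17)/(3*(g^4 - 6*g^3 + g^2 + 24*g + 16))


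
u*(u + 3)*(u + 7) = u^3 + 10*u^2 + 21*u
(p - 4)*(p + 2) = p^2 - 2*p - 8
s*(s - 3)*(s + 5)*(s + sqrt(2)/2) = s^4 + sqrt(2)*s^3/2 + 2*s^3 - 15*s^2 + sqrt(2)*s^2 - 15*sqrt(2)*s/2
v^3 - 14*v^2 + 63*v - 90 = (v - 6)*(v - 5)*(v - 3)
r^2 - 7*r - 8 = (r - 8)*(r + 1)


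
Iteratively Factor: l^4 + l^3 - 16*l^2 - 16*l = (l - 4)*(l^3 + 5*l^2 + 4*l) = (l - 4)*(l + 4)*(l^2 + l) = l*(l - 4)*(l + 4)*(l + 1)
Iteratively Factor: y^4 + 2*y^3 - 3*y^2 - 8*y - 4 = (y - 2)*(y^3 + 4*y^2 + 5*y + 2) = (y - 2)*(y + 1)*(y^2 + 3*y + 2) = (y - 2)*(y + 1)*(y + 2)*(y + 1)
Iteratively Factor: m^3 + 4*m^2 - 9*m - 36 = (m + 4)*(m^2 - 9) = (m + 3)*(m + 4)*(m - 3)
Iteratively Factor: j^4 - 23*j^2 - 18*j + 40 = (j - 5)*(j^3 + 5*j^2 + 2*j - 8) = (j - 5)*(j + 2)*(j^2 + 3*j - 4) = (j - 5)*(j - 1)*(j + 2)*(j + 4)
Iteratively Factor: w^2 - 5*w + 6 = (w - 3)*(w - 2)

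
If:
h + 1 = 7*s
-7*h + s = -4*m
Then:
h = 7*s - 1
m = 12*s - 7/4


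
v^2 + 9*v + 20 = (v + 4)*(v + 5)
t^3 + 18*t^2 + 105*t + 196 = (t + 4)*(t + 7)^2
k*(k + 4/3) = k^2 + 4*k/3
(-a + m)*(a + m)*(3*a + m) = -3*a^3 - a^2*m + 3*a*m^2 + m^3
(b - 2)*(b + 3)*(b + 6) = b^3 + 7*b^2 - 36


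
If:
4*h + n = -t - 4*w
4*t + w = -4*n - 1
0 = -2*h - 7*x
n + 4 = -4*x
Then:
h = -7*x/2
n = -4*x - 4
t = 46*x/15 + 56/15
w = 56*x/15 + 1/15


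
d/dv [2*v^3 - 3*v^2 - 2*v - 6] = 6*v^2 - 6*v - 2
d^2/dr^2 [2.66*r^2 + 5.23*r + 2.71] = 5.32000000000000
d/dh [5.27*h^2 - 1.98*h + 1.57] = 10.54*h - 1.98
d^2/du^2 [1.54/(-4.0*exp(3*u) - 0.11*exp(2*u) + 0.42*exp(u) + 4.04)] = (-1.54*(12.0*exp(2*u) + 0.22*exp(u) - 0.42)*(24.0*exp(2*u) + 0.44*exp(u) - 0.84)*exp(u) + (55.44*exp(2*u) + 0.6776*exp(u) - 0.6468)*(4.0*exp(3*u) + 0.11*exp(2*u) - 0.42*exp(u) - 4.04))*exp(u)/(4.0*exp(3*u) + 0.11*exp(2*u) - 0.42*exp(u) - 4.04)^3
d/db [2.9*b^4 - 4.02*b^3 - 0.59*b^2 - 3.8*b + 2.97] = 11.6*b^3 - 12.06*b^2 - 1.18*b - 3.8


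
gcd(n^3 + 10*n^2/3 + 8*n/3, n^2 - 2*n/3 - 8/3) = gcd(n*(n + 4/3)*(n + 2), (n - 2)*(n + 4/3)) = n + 4/3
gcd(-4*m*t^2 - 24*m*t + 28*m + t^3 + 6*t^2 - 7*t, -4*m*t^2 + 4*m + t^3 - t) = -4*m*t + 4*m + t^2 - t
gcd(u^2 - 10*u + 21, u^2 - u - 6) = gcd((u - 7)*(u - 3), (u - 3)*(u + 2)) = u - 3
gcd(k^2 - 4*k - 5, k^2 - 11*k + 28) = 1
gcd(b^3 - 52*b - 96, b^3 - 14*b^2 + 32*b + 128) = b^2 - 6*b - 16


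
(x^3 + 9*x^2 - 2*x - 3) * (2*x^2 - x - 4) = 2*x^5 + 17*x^4 - 17*x^3 - 40*x^2 + 11*x + 12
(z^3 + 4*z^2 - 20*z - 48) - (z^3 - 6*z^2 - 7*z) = 10*z^2 - 13*z - 48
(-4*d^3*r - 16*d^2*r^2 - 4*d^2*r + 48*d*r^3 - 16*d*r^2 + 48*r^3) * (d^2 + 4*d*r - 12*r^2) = -4*d^5*r - 32*d^4*r^2 - 4*d^4*r + 32*d^3*r^3 - 32*d^3*r^2 + 384*d^2*r^4 + 32*d^2*r^3 - 576*d*r^5 + 384*d*r^4 - 576*r^5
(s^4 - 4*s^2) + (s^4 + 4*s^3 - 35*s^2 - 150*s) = 2*s^4 + 4*s^3 - 39*s^2 - 150*s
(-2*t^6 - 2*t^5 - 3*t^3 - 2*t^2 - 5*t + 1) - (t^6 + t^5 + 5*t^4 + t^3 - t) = -3*t^6 - 3*t^5 - 5*t^4 - 4*t^3 - 2*t^2 - 4*t + 1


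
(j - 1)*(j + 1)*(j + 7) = j^3 + 7*j^2 - j - 7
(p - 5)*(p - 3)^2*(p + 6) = p^4 - 5*p^3 - 27*p^2 + 189*p - 270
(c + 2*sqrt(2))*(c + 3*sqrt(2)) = c^2 + 5*sqrt(2)*c + 12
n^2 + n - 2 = (n - 1)*(n + 2)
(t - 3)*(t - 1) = t^2 - 4*t + 3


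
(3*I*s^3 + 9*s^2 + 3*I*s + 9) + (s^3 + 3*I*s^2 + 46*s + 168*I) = s^3 + 3*I*s^3 + 9*s^2 + 3*I*s^2 + 46*s + 3*I*s + 9 + 168*I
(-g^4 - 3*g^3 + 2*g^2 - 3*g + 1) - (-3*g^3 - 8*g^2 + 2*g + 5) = -g^4 + 10*g^2 - 5*g - 4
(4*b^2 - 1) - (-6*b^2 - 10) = 10*b^2 + 9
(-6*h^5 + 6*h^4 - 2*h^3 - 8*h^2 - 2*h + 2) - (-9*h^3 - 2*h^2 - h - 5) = -6*h^5 + 6*h^4 + 7*h^3 - 6*h^2 - h + 7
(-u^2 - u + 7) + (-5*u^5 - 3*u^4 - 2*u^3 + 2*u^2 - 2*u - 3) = -5*u^5 - 3*u^4 - 2*u^3 + u^2 - 3*u + 4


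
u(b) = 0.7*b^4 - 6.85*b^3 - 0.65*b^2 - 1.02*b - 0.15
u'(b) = 2.8*b^3 - 20.55*b^2 - 1.3*b - 1.02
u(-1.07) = 9.51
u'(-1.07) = -26.59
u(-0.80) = 4.04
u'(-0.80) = -14.57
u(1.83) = -38.32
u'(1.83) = -55.06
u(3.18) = -158.66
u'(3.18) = -122.92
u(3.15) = -155.00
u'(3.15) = -121.51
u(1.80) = -36.69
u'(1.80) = -53.61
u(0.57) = -2.14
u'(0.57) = -7.92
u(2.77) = -112.34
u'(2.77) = -102.79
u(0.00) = -0.15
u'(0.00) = -1.02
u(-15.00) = 58425.15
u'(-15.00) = -14055.27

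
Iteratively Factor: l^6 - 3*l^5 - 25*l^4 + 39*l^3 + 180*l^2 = (l - 4)*(l^5 + l^4 - 21*l^3 - 45*l^2) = (l - 4)*(l + 3)*(l^4 - 2*l^3 - 15*l^2) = l*(l - 4)*(l + 3)*(l^3 - 2*l^2 - 15*l) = l^2*(l - 4)*(l + 3)*(l^2 - 2*l - 15) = l^2*(l - 5)*(l - 4)*(l + 3)*(l + 3)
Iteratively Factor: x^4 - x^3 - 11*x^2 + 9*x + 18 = (x - 2)*(x^3 + x^2 - 9*x - 9) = (x - 2)*(x + 1)*(x^2 - 9) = (x - 2)*(x + 1)*(x + 3)*(x - 3)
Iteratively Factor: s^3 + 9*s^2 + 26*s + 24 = (s + 2)*(s^2 + 7*s + 12) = (s + 2)*(s + 4)*(s + 3)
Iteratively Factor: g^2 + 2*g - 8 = (g - 2)*(g + 4)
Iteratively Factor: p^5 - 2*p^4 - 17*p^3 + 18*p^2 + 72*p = (p + 3)*(p^4 - 5*p^3 - 2*p^2 + 24*p) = (p - 3)*(p + 3)*(p^3 - 2*p^2 - 8*p) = p*(p - 3)*(p + 3)*(p^2 - 2*p - 8) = p*(p - 4)*(p - 3)*(p + 3)*(p + 2)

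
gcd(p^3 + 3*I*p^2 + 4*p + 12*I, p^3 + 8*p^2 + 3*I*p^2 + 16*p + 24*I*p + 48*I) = p + 3*I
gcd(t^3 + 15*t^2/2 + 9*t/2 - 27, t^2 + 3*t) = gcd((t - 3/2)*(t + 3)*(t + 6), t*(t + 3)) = t + 3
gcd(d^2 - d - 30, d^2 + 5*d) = d + 5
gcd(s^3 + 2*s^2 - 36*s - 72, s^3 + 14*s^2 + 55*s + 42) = s + 6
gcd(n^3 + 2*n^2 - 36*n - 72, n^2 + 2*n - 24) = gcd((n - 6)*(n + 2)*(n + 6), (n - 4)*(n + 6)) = n + 6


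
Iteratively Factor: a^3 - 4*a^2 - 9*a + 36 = (a + 3)*(a^2 - 7*a + 12) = (a - 3)*(a + 3)*(a - 4)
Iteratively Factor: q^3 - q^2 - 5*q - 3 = (q - 3)*(q^2 + 2*q + 1) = (q - 3)*(q + 1)*(q + 1)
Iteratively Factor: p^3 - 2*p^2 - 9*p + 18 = (p - 3)*(p^2 + p - 6) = (p - 3)*(p - 2)*(p + 3)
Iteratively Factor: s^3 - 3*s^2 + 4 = (s - 2)*(s^2 - s - 2) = (s - 2)^2*(s + 1)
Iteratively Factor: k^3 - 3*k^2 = (k - 3)*(k^2) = k*(k - 3)*(k)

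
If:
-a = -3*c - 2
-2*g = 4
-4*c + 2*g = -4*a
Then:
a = 1/2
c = -1/2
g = -2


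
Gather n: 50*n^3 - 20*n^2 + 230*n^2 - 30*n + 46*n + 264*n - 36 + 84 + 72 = 50*n^3 + 210*n^2 + 280*n + 120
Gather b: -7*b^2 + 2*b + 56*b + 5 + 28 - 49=-7*b^2 + 58*b - 16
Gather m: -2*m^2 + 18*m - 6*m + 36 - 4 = -2*m^2 + 12*m + 32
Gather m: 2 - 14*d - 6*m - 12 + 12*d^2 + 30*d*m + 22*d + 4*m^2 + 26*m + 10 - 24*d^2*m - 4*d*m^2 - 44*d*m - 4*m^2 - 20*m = 12*d^2 - 4*d*m^2 + 8*d + m*(-24*d^2 - 14*d)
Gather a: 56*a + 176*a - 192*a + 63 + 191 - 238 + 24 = 40*a + 40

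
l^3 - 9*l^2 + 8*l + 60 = (l - 6)*(l - 5)*(l + 2)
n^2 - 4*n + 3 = (n - 3)*(n - 1)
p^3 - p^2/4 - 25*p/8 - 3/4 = (p - 2)*(p + 1/4)*(p + 3/2)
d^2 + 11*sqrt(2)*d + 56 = (d + 4*sqrt(2))*(d + 7*sqrt(2))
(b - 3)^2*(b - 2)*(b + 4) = b^4 - 4*b^3 - 11*b^2 + 66*b - 72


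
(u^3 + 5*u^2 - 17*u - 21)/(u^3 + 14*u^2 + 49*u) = (u^2 - 2*u - 3)/(u*(u + 7))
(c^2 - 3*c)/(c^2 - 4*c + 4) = c*(c - 3)/(c^2 - 4*c + 4)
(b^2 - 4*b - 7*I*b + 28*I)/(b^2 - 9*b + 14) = (b^2 - 4*b - 7*I*b + 28*I)/(b^2 - 9*b + 14)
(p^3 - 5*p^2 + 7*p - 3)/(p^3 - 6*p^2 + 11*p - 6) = (p - 1)/(p - 2)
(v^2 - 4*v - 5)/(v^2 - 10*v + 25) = (v + 1)/(v - 5)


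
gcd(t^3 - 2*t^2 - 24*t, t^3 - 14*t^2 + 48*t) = t^2 - 6*t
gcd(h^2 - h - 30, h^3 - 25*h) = h + 5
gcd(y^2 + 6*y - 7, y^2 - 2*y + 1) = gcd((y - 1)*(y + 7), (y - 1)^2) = y - 1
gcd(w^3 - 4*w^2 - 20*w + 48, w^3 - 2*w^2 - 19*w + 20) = w + 4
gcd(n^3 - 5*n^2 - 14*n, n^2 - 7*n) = n^2 - 7*n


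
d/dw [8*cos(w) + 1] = -8*sin(w)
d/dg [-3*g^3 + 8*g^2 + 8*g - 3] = -9*g^2 + 16*g + 8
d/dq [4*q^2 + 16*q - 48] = 8*q + 16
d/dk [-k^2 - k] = -2*k - 1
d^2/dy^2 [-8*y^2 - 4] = -16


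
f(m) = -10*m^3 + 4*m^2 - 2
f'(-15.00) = -6870.00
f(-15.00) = 34648.00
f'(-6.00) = -1128.00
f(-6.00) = 2302.00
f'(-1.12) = -46.59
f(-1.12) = 17.07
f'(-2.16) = -157.25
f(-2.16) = 117.44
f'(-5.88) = -1084.27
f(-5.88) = 2169.27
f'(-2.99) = -292.12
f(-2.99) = 301.07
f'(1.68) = -71.23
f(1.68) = -38.13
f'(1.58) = -62.25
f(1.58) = -31.46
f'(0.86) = -15.31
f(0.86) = -5.40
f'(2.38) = -150.89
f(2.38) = -114.16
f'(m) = -30*m^2 + 8*m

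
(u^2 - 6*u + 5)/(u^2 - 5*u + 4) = (u - 5)/(u - 4)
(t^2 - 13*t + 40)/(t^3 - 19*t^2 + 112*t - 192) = (t - 5)/(t^2 - 11*t + 24)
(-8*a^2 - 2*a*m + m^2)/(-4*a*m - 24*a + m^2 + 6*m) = (2*a + m)/(m + 6)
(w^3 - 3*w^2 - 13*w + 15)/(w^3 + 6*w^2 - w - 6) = (w^2 - 2*w - 15)/(w^2 + 7*w + 6)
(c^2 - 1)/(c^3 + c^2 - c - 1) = 1/(c + 1)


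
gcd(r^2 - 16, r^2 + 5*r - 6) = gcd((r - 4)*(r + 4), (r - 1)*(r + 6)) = 1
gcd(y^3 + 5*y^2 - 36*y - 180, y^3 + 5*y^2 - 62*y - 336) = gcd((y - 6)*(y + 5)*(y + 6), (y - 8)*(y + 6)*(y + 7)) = y + 6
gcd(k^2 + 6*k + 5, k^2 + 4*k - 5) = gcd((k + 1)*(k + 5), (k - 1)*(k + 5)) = k + 5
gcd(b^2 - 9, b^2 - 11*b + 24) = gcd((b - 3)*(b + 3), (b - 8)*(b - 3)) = b - 3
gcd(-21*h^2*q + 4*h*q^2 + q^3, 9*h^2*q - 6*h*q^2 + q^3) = -3*h*q + q^2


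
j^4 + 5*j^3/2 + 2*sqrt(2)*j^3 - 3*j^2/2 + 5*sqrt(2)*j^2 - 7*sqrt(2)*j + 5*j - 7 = (j - 1)*(j + 7/2)*(j + sqrt(2))^2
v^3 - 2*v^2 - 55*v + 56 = (v - 8)*(v - 1)*(v + 7)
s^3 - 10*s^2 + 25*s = s*(s - 5)^2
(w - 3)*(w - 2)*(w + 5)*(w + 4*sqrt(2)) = w^4 + 4*sqrt(2)*w^3 - 19*w^2 - 76*sqrt(2)*w + 30*w + 120*sqrt(2)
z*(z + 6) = z^2 + 6*z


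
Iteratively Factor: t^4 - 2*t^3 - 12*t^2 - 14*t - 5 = (t + 1)*(t^3 - 3*t^2 - 9*t - 5) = (t - 5)*(t + 1)*(t^2 + 2*t + 1) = (t - 5)*(t + 1)^2*(t + 1)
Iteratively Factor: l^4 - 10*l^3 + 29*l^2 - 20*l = (l - 1)*(l^3 - 9*l^2 + 20*l) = (l - 4)*(l - 1)*(l^2 - 5*l) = l*(l - 4)*(l - 1)*(l - 5)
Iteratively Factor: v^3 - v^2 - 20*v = (v + 4)*(v^2 - 5*v) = v*(v + 4)*(v - 5)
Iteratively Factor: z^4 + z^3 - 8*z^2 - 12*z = (z + 2)*(z^3 - z^2 - 6*z) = (z - 3)*(z + 2)*(z^2 + 2*z) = (z - 3)*(z + 2)^2*(z)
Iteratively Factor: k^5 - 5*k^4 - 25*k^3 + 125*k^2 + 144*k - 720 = (k - 4)*(k^4 - k^3 - 29*k^2 + 9*k + 180) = (k - 4)*(k - 3)*(k^3 + 2*k^2 - 23*k - 60) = (k - 5)*(k - 4)*(k - 3)*(k^2 + 7*k + 12) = (k - 5)*(k - 4)*(k - 3)*(k + 4)*(k + 3)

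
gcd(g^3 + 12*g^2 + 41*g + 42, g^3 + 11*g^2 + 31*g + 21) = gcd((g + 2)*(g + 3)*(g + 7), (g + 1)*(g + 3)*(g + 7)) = g^2 + 10*g + 21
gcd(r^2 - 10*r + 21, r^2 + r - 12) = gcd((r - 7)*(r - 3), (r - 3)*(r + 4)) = r - 3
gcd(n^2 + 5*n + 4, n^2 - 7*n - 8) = n + 1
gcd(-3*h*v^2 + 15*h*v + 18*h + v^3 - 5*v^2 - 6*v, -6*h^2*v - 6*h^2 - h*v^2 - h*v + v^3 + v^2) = -3*h*v - 3*h + v^2 + v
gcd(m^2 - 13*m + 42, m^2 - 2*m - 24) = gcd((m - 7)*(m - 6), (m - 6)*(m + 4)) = m - 6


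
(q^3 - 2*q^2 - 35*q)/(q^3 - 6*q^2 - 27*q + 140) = q/(q - 4)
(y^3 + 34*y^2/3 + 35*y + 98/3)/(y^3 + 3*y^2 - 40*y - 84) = (y + 7/3)/(y - 6)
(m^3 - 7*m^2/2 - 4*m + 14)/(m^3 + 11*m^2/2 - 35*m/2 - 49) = (m - 2)/(m + 7)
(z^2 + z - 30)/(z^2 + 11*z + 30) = (z - 5)/(z + 5)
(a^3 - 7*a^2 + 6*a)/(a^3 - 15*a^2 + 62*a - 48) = a/(a - 8)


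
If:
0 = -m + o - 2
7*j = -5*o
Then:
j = -5*o/7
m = o - 2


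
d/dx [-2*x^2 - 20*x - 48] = -4*x - 20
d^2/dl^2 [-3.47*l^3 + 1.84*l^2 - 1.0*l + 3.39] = 3.68 - 20.82*l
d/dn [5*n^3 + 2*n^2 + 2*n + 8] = 15*n^2 + 4*n + 2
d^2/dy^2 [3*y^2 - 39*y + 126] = 6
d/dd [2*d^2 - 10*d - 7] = 4*d - 10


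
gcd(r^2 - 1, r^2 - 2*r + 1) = r - 1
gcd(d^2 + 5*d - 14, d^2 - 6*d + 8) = d - 2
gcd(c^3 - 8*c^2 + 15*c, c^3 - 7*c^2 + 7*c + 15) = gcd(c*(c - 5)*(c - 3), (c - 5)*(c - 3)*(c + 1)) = c^2 - 8*c + 15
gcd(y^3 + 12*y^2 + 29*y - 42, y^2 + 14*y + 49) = y + 7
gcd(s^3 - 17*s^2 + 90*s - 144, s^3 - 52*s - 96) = s - 8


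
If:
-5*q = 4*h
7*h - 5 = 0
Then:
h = 5/7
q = -4/7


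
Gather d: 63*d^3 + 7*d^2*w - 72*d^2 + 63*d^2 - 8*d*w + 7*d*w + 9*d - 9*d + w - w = 63*d^3 + d^2*(7*w - 9) - d*w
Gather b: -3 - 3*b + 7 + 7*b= 4*b + 4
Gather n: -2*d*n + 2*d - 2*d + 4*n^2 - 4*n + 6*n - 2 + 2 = 4*n^2 + n*(2 - 2*d)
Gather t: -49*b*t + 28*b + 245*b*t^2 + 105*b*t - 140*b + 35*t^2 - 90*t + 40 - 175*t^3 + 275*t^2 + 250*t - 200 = -112*b - 175*t^3 + t^2*(245*b + 310) + t*(56*b + 160) - 160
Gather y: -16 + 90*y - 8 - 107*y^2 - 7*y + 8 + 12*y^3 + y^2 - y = 12*y^3 - 106*y^2 + 82*y - 16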